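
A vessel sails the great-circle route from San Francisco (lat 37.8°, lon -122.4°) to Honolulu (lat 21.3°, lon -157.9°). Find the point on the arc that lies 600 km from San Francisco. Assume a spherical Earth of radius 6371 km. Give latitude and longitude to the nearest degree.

Convert each endpoint to a unit vector on the sphere (x = cos φ cos λ, y = cos φ sin λ, z = sin φ).
The central angle between the endpoints is δ = arccos(p₁·p₂) ≈ 0.606 rad (34.7°). The total great-circle distance is δ·R ≈ 0.606 × 6371 ≈ 3860 km, so the target fraction is f = 600/3860 ≈ 0.155.
Interpolate at f ≈ 0.155 with slerp weights a = sin((1−f)δ)/sin δ ≈ 0.860, b = sin(fδ)/sin δ ≈ 0.165.
p = a·p₁ + b·p₂ ≈ (-0.507, -0.632, 0.587); φ = arcsin(p_z) ≈ 35.94°, λ = atan2(p_y, p_x) ≈ -128.74°.

≈ lat 36°, lon -129°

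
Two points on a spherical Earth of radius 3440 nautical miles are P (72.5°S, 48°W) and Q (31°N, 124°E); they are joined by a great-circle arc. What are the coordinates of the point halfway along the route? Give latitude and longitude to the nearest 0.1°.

The haversine formula gives a central angle δ ≈ 2.414 rad (138.3°) between the endpoints.
Interpolate at f = 1/2 with slerp weights a = sin((1−f)δ)/sin δ ≈ 1.404, b = sin(fδ)/sin δ ≈ 1.404.
p = a·p₁ + b·p₂ ≈ (-0.391, 0.684, -0.616); φ = arcsin(p_z) ≈ -38.03°, λ = atan2(p_y, p_x) ≈ 119.72°.

≈ (38.0°S, 119.7°E)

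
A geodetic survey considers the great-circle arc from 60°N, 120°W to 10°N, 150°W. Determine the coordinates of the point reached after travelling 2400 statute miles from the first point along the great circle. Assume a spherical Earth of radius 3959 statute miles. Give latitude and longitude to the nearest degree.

≈ 29°N, 143°W

The haversine formula gives a central angle δ ≈ 0.956 rad (54.8°) between the endpoints. The total great-circle distance is δ·R ≈ 0.956 × 3959 ≈ 3785 mi, so the target fraction is f = 2400/3785 ≈ 0.634.
Interpolate at f ≈ 0.634 with slerp weights a = sin((1−f)δ)/sin δ ≈ 0.419, b = sin(fδ)/sin δ ≈ 0.697.
p = a·p₁ + b·p₂ ≈ (-0.700, -0.525, 0.484); φ = arcsin(p_z) ≈ 28.97°, λ = atan2(p_y, p_x) ≈ -143.12°.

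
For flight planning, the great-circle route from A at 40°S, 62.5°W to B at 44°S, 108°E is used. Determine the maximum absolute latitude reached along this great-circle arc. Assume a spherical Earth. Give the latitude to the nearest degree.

≈ 85°S

The great circle lies in the plane with unit normal n̂ = (p₁ × p₂)/|p₁ × p₂|.
Here n̂_z ≈ +0.091; the vertex latitude is φ_max = arccos|n̂_z| ≈ 84.8°.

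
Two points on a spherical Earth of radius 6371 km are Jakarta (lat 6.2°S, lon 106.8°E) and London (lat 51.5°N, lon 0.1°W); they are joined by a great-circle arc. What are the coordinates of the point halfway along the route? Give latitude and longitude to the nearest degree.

Write both endpoints as unit vectors p₁, p₂ with components (cos φ cos λ, cos φ sin λ, sin φ).
The central angle between the endpoints is δ = arccos(p₁·p₂) ≈ 1.838 rad (105.3°).
Interpolate at f = 1/2 with slerp weights a = sin((1−f)δ)/sin δ ≈ 0.824, b = sin(fδ)/sin δ ≈ 0.824.
p = a·p₁ + b·p₂ ≈ (0.276, 0.784, 0.556); φ = arcsin(p_z) ≈ 33.79°, λ = atan2(p_y, p_x) ≈ 70.58°.

≈ lat 34°N, lon 71°E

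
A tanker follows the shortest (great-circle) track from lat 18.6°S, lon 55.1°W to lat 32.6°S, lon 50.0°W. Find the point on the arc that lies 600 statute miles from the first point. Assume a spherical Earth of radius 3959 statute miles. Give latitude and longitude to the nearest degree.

Convert each endpoint to a unit vector on the sphere (x = cos φ cos λ, y = cos φ sin λ, z = sin φ).
The central angle between the endpoints is δ = arccos(p₁·p₂) ≈ 0.257 rad (14.7°). The total great-circle distance is δ·R ≈ 0.257 × 3959 ≈ 1018 mi, so the target fraction is f = 600/1018 ≈ 0.590.
Interpolate at f ≈ 0.590 with slerp weights a = sin((1−f)δ)/sin δ ≈ 0.414, b = sin(fδ)/sin δ ≈ 0.594.
p = a·p₁ + b·p₂ ≈ (0.546, -0.705, -0.452); φ = arcsin(p_z) ≈ -26.87°, λ = atan2(p_y, p_x) ≈ -52.24°.

≈ lat 27°S, lon 52°W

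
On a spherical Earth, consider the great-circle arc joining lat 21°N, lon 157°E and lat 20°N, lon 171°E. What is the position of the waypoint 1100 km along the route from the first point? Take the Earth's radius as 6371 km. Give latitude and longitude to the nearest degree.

Convert each endpoint to a unit vector on the sphere (x = cos φ cos λ, y = cos φ sin λ, z = sin φ).
The central angle between the endpoints is δ = arccos(p₁·p₂) ≈ 0.229 rad (13.1°). The total great-circle distance is δ·R ≈ 0.229 × 6371 ≈ 1462 km, so the target fraction is f = 1100/1462 ≈ 0.752.
Interpolate at f ≈ 0.752 with slerp weights a = sin((1−f)δ)/sin δ ≈ 0.250, b = sin(fδ)/sin δ ≈ 0.755.
p = a·p₁ + b·p₂ ≈ (-0.916, 0.202, 0.348); φ = arcsin(p_z) ≈ 20.35°, λ = atan2(p_y, p_x) ≈ 167.55°.

≈ lat 20°N, lon 168°E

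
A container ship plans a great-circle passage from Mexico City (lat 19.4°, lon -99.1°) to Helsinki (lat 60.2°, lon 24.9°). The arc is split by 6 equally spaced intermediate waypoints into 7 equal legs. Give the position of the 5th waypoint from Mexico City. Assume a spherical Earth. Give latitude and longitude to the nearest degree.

≈ lat 66°, lon -32°

From cos δ = sin φ₁ sin φ₂ + cos φ₁ cos φ₂ cos Δλ, the central angle is δ ≈ 1.545 rad (88.5°).
Interpolate at f = 5/7 with slerp weights a = sin((1−f)δ)/sin δ ≈ 0.427, b = sin(fδ)/sin δ ≈ 0.893.
p = a·p₁ + b·p₂ ≈ (0.339, -0.211, 0.917); φ = arcsin(p_z) ≈ 66.47°, λ = atan2(p_y, p_x) ≈ -31.93°.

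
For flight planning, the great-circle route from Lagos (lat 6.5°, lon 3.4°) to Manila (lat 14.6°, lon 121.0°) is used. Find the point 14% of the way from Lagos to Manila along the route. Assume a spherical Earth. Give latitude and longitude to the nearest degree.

≈ lat 12°, lon 19°

The haversine formula gives a central angle δ ≈ 2.001 rad (114.6°) between the endpoints.
Interpolate at f = 0.14 with slerp weights a = sin((1−f)δ)/sin δ ≈ 1.088, b = sin(fδ)/sin δ ≈ 0.304.
p = a·p₁ + b·p₂ ≈ (0.927, 0.316, 0.200); φ = arcsin(p_z) ≈ 11.53°, λ = atan2(p_y, p_x) ≈ 18.84°.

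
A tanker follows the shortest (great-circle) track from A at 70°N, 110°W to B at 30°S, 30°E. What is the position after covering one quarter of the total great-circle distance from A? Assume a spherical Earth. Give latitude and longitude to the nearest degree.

Write both endpoints as unit vectors p₁, p₂ with components (cos φ cos λ, cos φ sin λ, sin φ).
The central angle between the endpoints is δ = arccos(p₁·p₂) ≈ 2.342 rad (134.2°).
Interpolate at f = 1/4 with slerp weights a = sin((1−f)δ)/sin δ ≈ 1.370, b = sin(fδ)/sin δ ≈ 0.770.
p = a·p₁ + b·p₂ ≈ (0.417, -0.107, 0.902); φ = arcsin(p_z) ≈ 64.48°, λ = atan2(p_y, p_x) ≈ -14.35°.

≈ 64°N, 14°W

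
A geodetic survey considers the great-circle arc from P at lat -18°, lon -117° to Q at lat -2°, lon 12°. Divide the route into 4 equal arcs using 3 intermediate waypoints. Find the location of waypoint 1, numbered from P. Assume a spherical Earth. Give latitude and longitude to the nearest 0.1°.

Write both endpoints as unit vectors p₁, p₂ with components (cos φ cos λ, cos φ sin λ, sin φ).
The central angle between the endpoints is δ = arccos(p₁·p₂) ≈ 2.199 rad (126.0°).
Interpolate at f = 1/4 with slerp weights a = sin((1−f)δ)/sin δ ≈ 1.232, b = sin(fδ)/sin δ ≈ 0.645.
p = a·p₁ + b·p₂ ≈ (0.099, -0.910, -0.403); φ = arcsin(p_z) ≈ -23.78°, λ = atan2(p_y, p_x) ≈ -83.78°.

≈ lat -23.8°, lon -83.8°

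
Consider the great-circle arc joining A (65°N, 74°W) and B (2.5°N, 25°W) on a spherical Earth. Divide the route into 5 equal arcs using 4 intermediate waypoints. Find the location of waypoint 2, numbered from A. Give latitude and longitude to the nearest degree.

≈ (42°N, 43°W)

Write both endpoints as unit vectors p₁, p₂ with components (cos φ cos λ, cos φ sin λ, sin φ).
The central angle between the endpoints is δ = arccos(p₁·p₂) ≈ 1.249 rad (71.5°).
Interpolate at f = 2/5 with slerp weights a = sin((1−f)δ)/sin δ ≈ 0.718, b = sin(fδ)/sin δ ≈ 0.505.
p = a·p₁ + b·p₂ ≈ (0.541, -0.505, 0.673); φ = arcsin(p_z) ≈ 42.28°, λ = atan2(p_y, p_x) ≈ -43.03°.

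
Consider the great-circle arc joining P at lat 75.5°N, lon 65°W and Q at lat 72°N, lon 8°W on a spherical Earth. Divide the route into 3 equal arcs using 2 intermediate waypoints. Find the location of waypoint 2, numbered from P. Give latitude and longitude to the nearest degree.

The haversine formula gives a central angle δ ≈ 0.273 rad (15.7°) between the endpoints.
Interpolate at f = 2/3 with slerp weights a = sin((1−f)δ)/sin δ ≈ 0.337, b = sin(fδ)/sin δ ≈ 0.671.
p = a·p₁ + b·p₂ ≈ (0.241, -0.105, 0.965); φ = arcsin(p_z) ≈ 74.75°, λ = atan2(p_y, p_x) ≈ -23.60°.

≈ lat 75°N, lon 24°W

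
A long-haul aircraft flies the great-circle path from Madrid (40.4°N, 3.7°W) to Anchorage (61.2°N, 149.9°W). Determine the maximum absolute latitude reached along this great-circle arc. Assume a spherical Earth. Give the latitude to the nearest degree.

The great circle lies in the plane with unit normal n̂ = (p₁ × p₂)/|p₁ × p₂|.
Here n̂_z ≈ -0.212; the vertex latitude is φ_max = arccos|n̂_z| ≈ 77.8°.
Check via Clairaut: cos φ_max = |cos φ₁| · sin C = cos(40.4°)·sin(16.1°) ≈ 0.212, again giving ≈ 77.8°.

≈ 78°N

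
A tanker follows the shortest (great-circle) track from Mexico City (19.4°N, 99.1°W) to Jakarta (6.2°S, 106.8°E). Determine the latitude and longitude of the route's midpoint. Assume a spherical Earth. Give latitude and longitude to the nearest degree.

≈ (27°N, 177°E)

Write both endpoints as unit vectors p₁, p₂ with components (cos φ cos λ, cos φ sin λ, sin φ).
The central angle between the endpoints is δ = arccos(p₁·p₂) ≈ 2.645 rad (151.6°).
Interpolate at f = 1/2 with slerp weights a = sin((1−f)δ)/sin δ ≈ 2.036, b = sin(fδ)/sin δ ≈ 2.036.
p = a·p₁ + b·p₂ ≈ (-0.889, 0.041, 0.456); φ = arcsin(p_z) ≈ 27.16°, λ = atan2(p_y, p_x) ≈ 177.33°.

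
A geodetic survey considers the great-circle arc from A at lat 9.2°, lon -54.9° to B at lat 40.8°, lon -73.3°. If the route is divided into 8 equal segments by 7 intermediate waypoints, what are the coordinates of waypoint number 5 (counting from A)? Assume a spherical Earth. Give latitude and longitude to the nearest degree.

The haversine formula gives a central angle δ ≈ 0.621 rad (35.6°) between the endpoints.
Interpolate at f = 5/8 with slerp weights a = sin((1−f)δ)/sin δ ≈ 0.397, b = sin(fδ)/sin δ ≈ 0.650.
p = a·p₁ + b·p₂ ≈ (0.367, -0.792, 0.488); φ = arcsin(p_z) ≈ 29.24°, λ = atan2(p_y, p_x) ≈ -65.16°.

≈ lat 29°, lon -65°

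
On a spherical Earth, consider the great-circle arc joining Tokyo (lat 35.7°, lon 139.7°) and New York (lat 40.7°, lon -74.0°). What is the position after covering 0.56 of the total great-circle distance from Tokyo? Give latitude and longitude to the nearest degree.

Write both endpoints as unit vectors p₁, p₂ with components (cos φ cos λ, cos φ sin λ, sin φ).
The central angle between the endpoints is δ = arccos(p₁·p₂) ≈ 1.703 rad (97.6°).
Interpolate at f = 0.56 with slerp weights a = sin((1−f)δ)/sin δ ≈ 0.687, b = sin(fδ)/sin δ ≈ 0.823.
p = a·p₁ + b·p₂ ≈ (-0.254, -0.239, 0.937); φ = arcsin(p_z) ≈ 69.62°, λ = atan2(p_y, p_x) ≈ -136.74°.

≈ lat 70°, lon -137°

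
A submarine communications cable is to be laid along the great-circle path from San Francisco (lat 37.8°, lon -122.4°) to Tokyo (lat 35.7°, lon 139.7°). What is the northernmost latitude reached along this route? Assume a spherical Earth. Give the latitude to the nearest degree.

The great circle lies in the plane with unit normal n̂ = (p₁ × p₂)/|p₁ × p₂|.
Here n̂_z ≈ -0.660; the vertex latitude is φ_max = arccos|n̂_z| ≈ 48.7°.

≈ 49°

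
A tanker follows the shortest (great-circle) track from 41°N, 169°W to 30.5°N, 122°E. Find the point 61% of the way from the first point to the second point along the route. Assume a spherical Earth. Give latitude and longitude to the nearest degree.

≈ 40°N, 146°E

The haversine formula gives a central angle δ ≈ 0.969 rad (55.5°) between the endpoints.
Interpolate at f = 0.61 with slerp weights a = sin((1−f)δ)/sin δ ≈ 0.448, b = sin(fδ)/sin δ ≈ 0.676.
p = a·p₁ + b·p₂ ≈ (-0.640, 0.430, 0.637); φ = arcsin(p_z) ≈ 39.55°, λ = atan2(p_y, p_x) ≈ 146.15°.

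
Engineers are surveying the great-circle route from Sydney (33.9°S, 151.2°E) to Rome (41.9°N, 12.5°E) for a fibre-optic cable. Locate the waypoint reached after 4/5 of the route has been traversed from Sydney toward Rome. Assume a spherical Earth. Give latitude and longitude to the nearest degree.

Write both endpoints as unit vectors p₁, p₂ with components (cos φ cos λ, cos φ sin λ, sin φ).
The central angle between the endpoints is δ = arccos(p₁·p₂) ≈ 2.562 rad (146.8°).
Interpolate at f = 4/5 with slerp weights a = sin((1−f)δ)/sin δ ≈ 0.895, b = sin(fδ)/sin δ ≈ 1.620.
p = a·p₁ + b·p₂ ≈ (0.526, 0.619, 0.583); φ = arcsin(p_z) ≈ 35.66°, λ = atan2(p_y, p_x) ≈ 49.61°.

≈ (36°N, 50°E)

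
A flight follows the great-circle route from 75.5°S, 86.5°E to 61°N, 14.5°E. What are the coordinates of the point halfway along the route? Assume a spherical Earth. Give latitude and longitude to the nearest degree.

≈ 9°S, 37°E

From cos δ = sin φ₁ sin φ₂ + cos φ₁ cos φ₂ cos Δλ, the central angle is δ ≈ 2.514 rad (144.0°).
Interpolate at f = 1/2 with slerp weights a = sin((1−f)δ)/sin δ ≈ 1.619, b = sin(fδ)/sin δ ≈ 1.619.
p = a·p₁ + b·p₂ ≈ (0.785, 0.601, -0.151); φ = arcsin(p_z) ≈ -8.71°, λ = atan2(p_y, p_x) ≈ 37.46°.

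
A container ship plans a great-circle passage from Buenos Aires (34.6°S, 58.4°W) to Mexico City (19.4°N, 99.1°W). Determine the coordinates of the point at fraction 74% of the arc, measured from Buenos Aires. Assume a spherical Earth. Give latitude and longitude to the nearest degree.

Write both endpoints as unit vectors p₁, p₂ with components (cos φ cos λ, cos φ sin λ, sin φ).
The central angle between the endpoints is δ = arccos(p₁·p₂) ≈ 1.159 rad (66.4°).
Interpolate at f = 0.74 with slerp weights a = sin((1−f)δ)/sin δ ≈ 0.324, b = sin(fδ)/sin δ ≈ 0.825.
p = a·p₁ + b·p₂ ≈ (0.017, -0.996, 0.090); φ = arcsin(p_z) ≈ 5.18°, λ = atan2(p_y, p_x) ≈ -89.05°.

≈ 5°N, 89°W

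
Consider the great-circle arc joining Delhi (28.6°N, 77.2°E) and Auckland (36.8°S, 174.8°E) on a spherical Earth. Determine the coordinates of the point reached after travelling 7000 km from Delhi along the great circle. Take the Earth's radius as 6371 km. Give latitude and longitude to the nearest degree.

The haversine formula gives a central angle δ ≈ 1.960 rad (112.3°) between the endpoints. The total great-circle distance is δ·R ≈ 1.960 × 6371 ≈ 12489 km, so the target fraction is f = 7000/12489 ≈ 0.560.
Interpolate at f ≈ 0.560 with slerp weights a = sin((1−f)δ)/sin δ ≈ 0.820, b = sin(fδ)/sin δ ≈ 0.963.
p = a·p₁ + b·p₂ ≈ (-0.608, 0.772, -0.184); φ = arcsin(p_z) ≈ -10.60°, λ = atan2(p_y, p_x) ≈ 128.22°.

≈ 11°S, 128°E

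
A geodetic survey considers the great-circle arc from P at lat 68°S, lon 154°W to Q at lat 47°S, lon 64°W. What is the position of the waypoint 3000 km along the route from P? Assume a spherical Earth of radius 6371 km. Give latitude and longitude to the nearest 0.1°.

≈ lat 62.8°S, lon 86.8°W

The haversine formula gives a central angle δ ≈ 0.826 rad (47.3°) between the endpoints. The total great-circle distance is δ·R ≈ 0.826 × 6371 ≈ 5260 km, so the target fraction is f = 3000/5260 ≈ 0.570.
Interpolate at f ≈ 0.570 with slerp weights a = sin((1−f)δ)/sin δ ≈ 0.473, b = sin(fδ)/sin δ ≈ 0.617.
p = a·p₁ + b·p₂ ≈ (0.025, -0.456, -0.890); φ = arcsin(p_z) ≈ -62.83°, λ = atan2(p_y, p_x) ≈ -86.81°.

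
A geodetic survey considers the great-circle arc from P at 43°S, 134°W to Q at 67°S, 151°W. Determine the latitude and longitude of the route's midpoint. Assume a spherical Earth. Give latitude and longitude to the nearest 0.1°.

Convert each endpoint to a unit vector on the sphere (x = cos φ cos λ, y = cos φ sin λ, z = sin φ).
The central angle between the endpoints is δ = arccos(p₁·p₂) ≈ 0.449 rad (25.7°).
Interpolate at f = 1/2 with slerp weights a = sin((1−f)δ)/sin δ ≈ 0.513, b = sin(fδ)/sin δ ≈ 0.513.
p = a·p₁ + b·p₂ ≈ (-0.436, -0.367, -0.822); φ = arcsin(p_z) ≈ -55.27°, λ = atan2(p_y, p_x) ≈ -139.90°.

≈ 55.3°S, 139.9°W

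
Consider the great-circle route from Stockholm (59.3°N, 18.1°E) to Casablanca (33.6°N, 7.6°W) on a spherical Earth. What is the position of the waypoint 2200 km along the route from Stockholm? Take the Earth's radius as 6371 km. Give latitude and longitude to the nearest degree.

The haversine formula gives a central angle δ ≈ 0.537 rad (30.8°) between the endpoints. The total great-circle distance is δ·R ≈ 0.537 × 6371 ≈ 3424 km, so the target fraction is f = 2200/3424 ≈ 0.642.
Interpolate at f ≈ 0.642 with slerp weights a = sin((1−f)δ)/sin δ ≈ 0.373, b = sin(fδ)/sin δ ≈ 0.661.
p = a·p₁ + b·p₂ ≈ (0.727, -0.014, 0.687); φ = arcsin(p_z) ≈ 43.36°, λ = atan2(p_y, p_x) ≈ -1.08°.

≈ 43°N, 1°W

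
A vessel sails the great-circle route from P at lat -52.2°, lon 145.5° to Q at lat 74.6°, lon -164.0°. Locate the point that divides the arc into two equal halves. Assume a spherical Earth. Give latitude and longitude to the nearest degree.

≈ lat 12°, lon 160°

Write both endpoints as unit vectors p₁, p₂ with components (cos φ cos λ, cos φ sin λ, sin φ).
The central angle between the endpoints is δ = arccos(p₁·p₂) ≈ 2.289 rad (131.2°).
Interpolate at f = 1/2 with slerp weights a = sin((1−f)δ)/sin δ ≈ 1.210, b = sin(fδ)/sin δ ≈ 1.210.
p = a·p₁ + b·p₂ ≈ (-0.920, 0.331, 0.210); φ = arcsin(p_z) ≈ 12.15°, λ = atan2(p_y, p_x) ≈ 160.19°.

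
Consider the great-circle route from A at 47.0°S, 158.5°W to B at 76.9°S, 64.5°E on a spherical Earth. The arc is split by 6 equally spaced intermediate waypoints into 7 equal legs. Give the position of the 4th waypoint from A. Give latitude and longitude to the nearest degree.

Convert each endpoint to a unit vector on the sphere (x = cos φ cos λ, y = cos φ sin λ, z = sin φ).
The central angle between the endpoints is δ = arccos(p₁·p₂) ≈ 0.928 rad (53.2°).
Interpolate at f = 4/7 with slerp weights a = sin((1−f)δ)/sin δ ≈ 0.484, b = sin(fδ)/sin δ ≈ 0.632.
p = a·p₁ + b·p₂ ≈ (-0.245, 0.008, -0.969); φ = arcsin(p_z) ≈ -75.79°, λ = atan2(p_y, p_x) ≈ 178.06°.

≈ 76°S, 178°E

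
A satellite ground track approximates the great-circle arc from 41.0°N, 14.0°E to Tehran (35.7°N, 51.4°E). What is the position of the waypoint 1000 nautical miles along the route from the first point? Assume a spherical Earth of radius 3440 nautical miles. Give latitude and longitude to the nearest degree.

From cos δ = sin φ₁ sin φ₂ + cos φ₁ cos φ₂ cos Δλ, the central angle is δ ≈ 0.516 rad (29.6°). The total great-circle distance is δ·R ≈ 0.516 × 3440 ≈ 1776 nmi, so the target fraction is f = 1000/1776 ≈ 0.563.
Interpolate at f ≈ 0.563 with slerp weights a = sin((1−f)δ)/sin δ ≈ 0.453, b = sin(fδ)/sin δ ≈ 0.581.
p = a·p₁ + b·p₂ ≈ (0.626, 0.451, 0.636); φ = arcsin(p_z) ≈ 39.50°, λ = atan2(p_y, p_x) ≈ 35.79°.

≈ 39°N, 36°E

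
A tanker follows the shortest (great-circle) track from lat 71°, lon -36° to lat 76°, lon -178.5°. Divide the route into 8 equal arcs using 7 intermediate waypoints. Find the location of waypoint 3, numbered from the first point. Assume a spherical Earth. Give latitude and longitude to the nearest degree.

Write both endpoints as unit vectors p₁, p₂ with components (cos φ cos λ, cos φ sin λ, sin φ).
The central angle between the endpoints is δ = arccos(p₁·p₂) ≈ 0.545 rad (31.2°).
Interpolate at f = 3/8 with slerp weights a = sin((1−f)δ)/sin δ ≈ 0.644, b = sin(fδ)/sin δ ≈ 0.392.
p = a·p₁ + b·p₂ ≈ (0.075, -0.126, 0.989); φ = arcsin(p_z) ≈ 81.58°, λ = atan2(p_y, p_x) ≈ -59.18°.

≈ lat 82°, lon -59°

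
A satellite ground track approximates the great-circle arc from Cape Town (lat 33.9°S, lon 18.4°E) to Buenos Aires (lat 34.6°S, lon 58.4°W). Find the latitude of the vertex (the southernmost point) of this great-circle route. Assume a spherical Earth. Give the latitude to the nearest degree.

≈ 41°S

The great circle lies in the plane with unit normal n̂ = (p₁ × p₂)/|p₁ × p₂|.
Here n̂_z ≈ -0.755; the vertex latitude is φ_max = arccos|n̂_z| ≈ 41.0°.
Check via Clairaut: cos φ_max = |cos φ₁| · sin C = cos(33.9°)·sin(114.6°) ≈ 0.755, again giving ≈ 41.0°.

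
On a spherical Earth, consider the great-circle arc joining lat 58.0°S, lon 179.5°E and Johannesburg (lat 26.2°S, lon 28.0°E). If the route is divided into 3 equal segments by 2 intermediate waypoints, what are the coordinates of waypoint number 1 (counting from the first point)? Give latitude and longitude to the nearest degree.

≈ lat 77°S, lon 105°E

Convert each endpoint to a unit vector on the sphere (x = cos φ cos λ, y = cos φ sin λ, z = sin φ).
The central angle between the endpoints is δ = arccos(p₁·p₂) ≈ 1.614 rad (92.5°).
Interpolate at f = 1/3 with slerp weights a = sin((1−f)δ)/sin δ ≈ 0.881, b = sin(fδ)/sin δ ≈ 0.513.
p = a·p₁ + b·p₂ ≈ (-0.060, 0.220, -0.974); φ = arcsin(p_z) ≈ -76.80°, λ = atan2(p_y, p_x) ≈ 105.35°.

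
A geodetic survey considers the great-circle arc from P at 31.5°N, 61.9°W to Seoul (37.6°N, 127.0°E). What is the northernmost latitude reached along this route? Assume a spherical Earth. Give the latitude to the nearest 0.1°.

≈ 83.6°N

The great circle lies in the plane with unit normal n̂ = (p₁ × p₂)/|p₁ × p₂|.
Here n̂_z ≈ -0.112; the vertex latitude is φ_max = arccos|n̂_z| ≈ 83.6°.
Check via Clairaut: cos φ_max = |cos φ₁| · sin C = cos(31.5°)·sin(7.5°) ≈ 0.112, again giving ≈ 83.6°.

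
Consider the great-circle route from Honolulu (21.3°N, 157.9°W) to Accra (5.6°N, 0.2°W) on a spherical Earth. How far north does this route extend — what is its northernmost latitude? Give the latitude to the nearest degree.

≈ 52°N

The great circle lies in the plane with unit normal n̂ = (p₁ × p₂)/|p₁ × p₂|.
Here n̂_z ≈ +0.619; the vertex latitude is φ_max = arccos|n̂_z| ≈ 51.8°.
Check via Clairaut: cos φ_max = |cos φ₁| · sin C = cos(21.3°)·sin(41.6°) ≈ 0.619, again giving ≈ 51.8°.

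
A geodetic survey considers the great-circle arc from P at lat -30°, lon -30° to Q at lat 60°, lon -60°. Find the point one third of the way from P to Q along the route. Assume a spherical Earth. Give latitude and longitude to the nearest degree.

≈ lat 0°, lon -37°

Write both endpoints as unit vectors p₁, p₂ with components (cos φ cos λ, cos φ sin λ, sin φ).
The central angle between the endpoints is δ = arccos(p₁·p₂) ≈ 1.629 rad (93.3°).
Interpolate at f = 1/3 with slerp weights a = sin((1−f)δ)/sin δ ≈ 0.886, b = sin(fδ)/sin δ ≈ 0.518.
p = a·p₁ + b·p₂ ≈ (0.794, -0.608, 0.005); φ = arcsin(p_z) ≈ 0.29°, λ = atan2(p_y, p_x) ≈ -37.43°.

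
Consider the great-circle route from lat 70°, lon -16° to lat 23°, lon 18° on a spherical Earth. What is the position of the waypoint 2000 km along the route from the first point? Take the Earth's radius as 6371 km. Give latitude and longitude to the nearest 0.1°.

Convert each endpoint to a unit vector on the sphere (x = cos φ cos λ, y = cos φ sin λ, z = sin φ).
The central angle between the endpoints is δ = arccos(p₁·p₂) ≈ 0.892 rad (51.1°). The total great-circle distance is δ·R ≈ 0.892 × 6371 ≈ 5680 km, so the target fraction is f = 2000/5680 ≈ 0.352.
Interpolate at f ≈ 0.352 with slerp weights a = sin((1−f)δ)/sin δ ≈ 0.702, b = sin(fδ)/sin δ ≈ 0.397.
p = a·p₁ + b·p₂ ≈ (0.578, 0.047, 0.815); φ = arcsin(p_z) ≈ 54.54°, λ = atan2(p_y, p_x) ≈ 4.62°.

≈ lat 54.5°, lon 4.6°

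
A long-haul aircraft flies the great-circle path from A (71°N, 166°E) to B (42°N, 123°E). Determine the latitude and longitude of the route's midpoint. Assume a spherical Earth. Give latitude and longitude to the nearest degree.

Convert each endpoint to a unit vector on the sphere (x = cos φ cos λ, y = cos φ sin λ, z = sin φ).
The central angle between the endpoints is δ = arccos(p₁·p₂) ≈ 0.627 rad (35.9°).
Interpolate at f = 1/2 with slerp weights a = sin((1−f)δ)/sin δ ≈ 0.526, b = sin(fδ)/sin δ ≈ 0.526.
p = a·p₁ + b·p₂ ≈ (-0.379, 0.369, 0.849); φ = arcsin(p_z) ≈ 58.07°, λ = atan2(p_y, p_x) ≈ 135.75°.

≈ (58°N, 136°E)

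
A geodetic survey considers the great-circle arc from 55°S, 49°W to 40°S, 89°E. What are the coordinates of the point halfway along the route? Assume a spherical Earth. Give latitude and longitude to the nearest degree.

≈ 71°S, 41°E

Write both endpoints as unit vectors p₁, p₂ with components (cos φ cos λ, cos φ sin λ, sin φ).
The central angle between the endpoints is δ = arccos(p₁·p₂) ≈ 1.369 rad (78.5°).
Interpolate at f = 1/2 with slerp weights a = sin((1−f)δ)/sin δ ≈ 0.645, b = sin(fδ)/sin δ ≈ 0.645.
p = a·p₁ + b·p₂ ≈ (0.252, 0.215, -0.944); φ = arcsin(p_z) ≈ -70.68°, λ = atan2(p_y, p_x) ≈ 40.52°.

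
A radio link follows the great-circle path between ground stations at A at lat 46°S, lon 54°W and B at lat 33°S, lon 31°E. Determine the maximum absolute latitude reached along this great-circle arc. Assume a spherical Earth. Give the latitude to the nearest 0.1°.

≈ 49.7°S

The great circle lies in the plane with unit normal n̂ = (p₁ × p₂)/|p₁ × p₂|.
Here n̂_z ≈ +0.647; the vertex latitude is φ_max = arccos|n̂_z| ≈ 49.7°.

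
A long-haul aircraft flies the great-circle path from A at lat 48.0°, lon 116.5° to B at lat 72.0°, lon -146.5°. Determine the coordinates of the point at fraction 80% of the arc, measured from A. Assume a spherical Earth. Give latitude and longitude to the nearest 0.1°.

≈ lat 73.6°, lon -178.3°

The haversine formula gives a central angle δ ≈ 0.821 rad (47.0°) between the endpoints.
Interpolate at f = 0.80 with slerp weights a = sin((1−f)δ)/sin δ ≈ 0.223, b = sin(fδ)/sin δ ≈ 0.834.
p = a·p₁ + b·p₂ ≈ (-0.282, -0.009, 0.959); φ = arcsin(p_z) ≈ 73.63°, λ = atan2(p_y, p_x) ≈ -178.26°.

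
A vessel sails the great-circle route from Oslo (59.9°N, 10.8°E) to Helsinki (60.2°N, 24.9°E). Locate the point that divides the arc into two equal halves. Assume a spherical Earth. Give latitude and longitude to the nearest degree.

≈ (60°N, 18°E)

Write both endpoints as unit vectors p₁, p₂ with components (cos φ cos λ, cos φ sin λ, sin φ).
The central angle between the endpoints is δ = arccos(p₁·p₂) ≈ 0.123 rad (7.0°).
Interpolate at f = 1/2 with slerp weights a = sin((1−f)δ)/sin δ ≈ 0.501, b = sin(fδ)/sin δ ≈ 0.501.
p = a·p₁ + b·p₂ ≈ (0.473, 0.152, 0.868); φ = arcsin(p_z) ≈ 60.24°, λ = atan2(p_y, p_x) ≈ 17.82°.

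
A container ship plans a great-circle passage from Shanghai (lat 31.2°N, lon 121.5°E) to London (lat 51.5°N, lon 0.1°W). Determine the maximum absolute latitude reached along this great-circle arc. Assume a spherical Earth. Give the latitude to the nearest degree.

The great circle lies in the plane with unit normal n̂ = (p₁ × p₂)/|p₁ × p₂|.
Here n̂_z ≈ -0.457; the vertex latitude is φ_max = arccos|n̂_z| ≈ 62.8°.
Check via Clairaut: cos φ_max = |cos φ₁| · sin C = cos(31.2°)·sin(32.3°) ≈ 0.457, again giving ≈ 62.8°.

≈ 63°N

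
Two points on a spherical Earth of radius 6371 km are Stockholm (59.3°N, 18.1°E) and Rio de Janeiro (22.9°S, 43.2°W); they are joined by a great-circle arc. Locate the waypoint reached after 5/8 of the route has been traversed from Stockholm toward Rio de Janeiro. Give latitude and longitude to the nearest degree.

Convert each endpoint to a unit vector on the sphere (x = cos φ cos λ, y = cos φ sin λ, z = sin φ).
The central angle between the endpoints is δ = arccos(p₁·p₂) ≈ 1.680 rad (96.2°).
Interpolate at f = 5/8 with slerp weights a = sin((1−f)δ)/sin δ ≈ 0.593, b = sin(fδ)/sin δ ≈ 0.873.
p = a·p₁ + b·p₂ ≈ (0.873, -0.456, 0.170); φ = arcsin(p_z) ≈ 9.79°, λ = atan2(p_y, p_x) ≈ -27.58°.

≈ (10°N, 28°W)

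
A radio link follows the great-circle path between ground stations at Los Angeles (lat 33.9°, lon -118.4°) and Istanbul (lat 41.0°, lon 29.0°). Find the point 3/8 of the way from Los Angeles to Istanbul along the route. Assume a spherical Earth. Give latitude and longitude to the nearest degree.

Convert each endpoint to a unit vector on the sphere (x = cos φ cos λ, y = cos φ sin λ, z = sin φ).
The central angle between the endpoints is δ = arccos(p₁·p₂) ≈ 1.733 rad (99.3°).
Interpolate at f = 3/8 with slerp weights a = sin((1−f)δ)/sin δ ≈ 0.895, b = sin(fδ)/sin δ ≈ 0.613.
p = a·p₁ + b·p₂ ≈ (0.051, -0.429, 0.902); φ = arcsin(p_z) ≈ 64.38°, λ = atan2(p_y, p_x) ≈ -83.18°.

≈ lat 64°, lon -83°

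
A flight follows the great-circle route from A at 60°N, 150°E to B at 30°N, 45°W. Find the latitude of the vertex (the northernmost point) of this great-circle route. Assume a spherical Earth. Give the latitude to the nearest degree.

≈ 84°N

The great circle lies in the plane with unit normal n̂ = (p₁ × p₂)/|p₁ × p₂|.
Here n̂_z ≈ +0.112; the vertex latitude is φ_max = arccos|n̂_z| ≈ 83.6°.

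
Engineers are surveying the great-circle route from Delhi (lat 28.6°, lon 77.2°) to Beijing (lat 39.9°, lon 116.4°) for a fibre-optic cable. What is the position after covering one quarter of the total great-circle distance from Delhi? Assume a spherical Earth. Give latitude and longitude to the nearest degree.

≈ lat 33°, lon 86°

Convert each endpoint to a unit vector on the sphere (x = cos φ cos λ, y = cos φ sin λ, z = sin φ).
The central angle between the endpoints is δ = arccos(p₁·p₂) ≈ 0.593 rad (34.0°).
Interpolate at f = 1/4 with slerp weights a = sin((1−f)δ)/sin δ ≈ 0.770, b = sin(fδ)/sin δ ≈ 0.264.
p = a·p₁ + b·p₂ ≈ (0.060, 0.841, 0.538); φ = arcsin(p_z) ≈ 32.55°, λ = atan2(p_y, p_x) ≈ 85.95°.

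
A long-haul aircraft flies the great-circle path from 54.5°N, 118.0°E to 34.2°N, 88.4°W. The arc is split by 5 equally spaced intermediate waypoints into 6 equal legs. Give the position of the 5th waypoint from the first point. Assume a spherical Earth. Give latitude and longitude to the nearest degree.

Write both endpoints as unit vectors p₁, p₂ with components (cos φ cos λ, cos φ sin λ, sin φ).
The central angle between the endpoints is δ = arccos(p₁·p₂) ≈ 1.543 rad (88.4°).
Interpolate at f = 5/6 with slerp weights a = sin((1−f)δ)/sin δ ≈ 0.255, b = sin(fδ)/sin δ ≈ 0.960.
p = a·p₁ + b·p₂ ≈ (-0.047, -0.663, 0.747); φ = arcsin(p_z) ≈ 48.32°, λ = atan2(p_y, p_x) ≈ -94.07°.

≈ 48°N, 94°W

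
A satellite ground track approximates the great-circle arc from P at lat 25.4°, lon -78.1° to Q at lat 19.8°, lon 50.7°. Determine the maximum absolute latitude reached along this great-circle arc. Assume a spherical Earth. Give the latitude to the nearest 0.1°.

≈ 44.1°

The great circle lies in the plane with unit normal n̂ = (p₁ × p₂)/|p₁ × p₂|.
Here n̂_z ≈ +0.718; the vertex latitude is φ_max = arccos|n̂_z| ≈ 44.1°.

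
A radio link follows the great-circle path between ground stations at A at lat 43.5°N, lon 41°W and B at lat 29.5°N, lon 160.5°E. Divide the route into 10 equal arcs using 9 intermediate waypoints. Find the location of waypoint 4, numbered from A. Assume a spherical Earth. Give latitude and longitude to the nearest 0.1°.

≈ lat 75.8°N, lon 104.7°W

Convert each endpoint to a unit vector on the sphere (x = cos φ cos λ, y = cos φ sin λ, z = sin φ).
The central angle between the endpoints is δ = arccos(p₁·p₂) ≈ 1.822 rad (104.4°).
Interpolate at f = 4/10 with slerp weights a = sin((1−f)δ)/sin δ ≈ 0.917, b = sin(fδ)/sin δ ≈ 0.687.
p = a·p₁ + b·p₂ ≈ (-0.062, -0.237, 0.970); φ = arcsin(p_z) ≈ 75.84°, λ = atan2(p_y, p_x) ≈ -104.72°.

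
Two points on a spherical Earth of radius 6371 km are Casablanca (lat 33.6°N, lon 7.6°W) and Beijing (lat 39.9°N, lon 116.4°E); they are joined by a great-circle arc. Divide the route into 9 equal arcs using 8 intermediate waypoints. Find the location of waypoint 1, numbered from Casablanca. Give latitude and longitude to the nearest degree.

Write both endpoints as unit vectors p₁, p₂ with components (cos φ cos λ, cos φ sin λ, sin φ).
The central angle between the endpoints is δ = arccos(p₁·p₂) ≈ 1.573 rad (90.1°).
Interpolate at f = 1/9 with slerp weights a = sin((1−f)δ)/sin δ ≈ 0.985, b = sin(fδ)/sin δ ≈ 0.174.
p = a·p₁ + b·p₂ ≈ (0.754, 0.011, 0.657); φ = arcsin(p_z) ≈ 41.05°, λ = atan2(p_y, p_x) ≈ 0.83°.

≈ lat 41°N, lon 1°E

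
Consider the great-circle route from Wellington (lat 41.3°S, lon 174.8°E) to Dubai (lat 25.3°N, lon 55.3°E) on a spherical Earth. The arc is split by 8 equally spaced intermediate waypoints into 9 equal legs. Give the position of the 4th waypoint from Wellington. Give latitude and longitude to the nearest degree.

≈ lat 20°S, lon 112°E

Write both endpoints as unit vectors p₁, p₂ with components (cos φ cos λ, cos φ sin λ, sin φ).
The central angle between the endpoints is δ = arccos(p₁·p₂) ≈ 2.235 rad (128.1°).
Interpolate at f = 4/9 with slerp weights a = sin((1−f)δ)/sin δ ≈ 1.202, b = sin(fδ)/sin δ ≈ 1.064.
p = a·p₁ + b·p₂ ≈ (-0.352, 0.873, -0.338); φ = arcsin(p_z) ≈ -19.79°, λ = atan2(p_y, p_x) ≈ 111.94°.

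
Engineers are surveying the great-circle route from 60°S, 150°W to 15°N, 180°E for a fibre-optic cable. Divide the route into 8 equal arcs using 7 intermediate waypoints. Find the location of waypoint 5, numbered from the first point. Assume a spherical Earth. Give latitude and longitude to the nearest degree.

≈ 14°S, 173°W

The haversine formula gives a central angle δ ≈ 1.375 rad (78.8°) between the endpoints.
Interpolate at f = 5/8 with slerp weights a = sin((1−f)δ)/sin δ ≈ 0.503, b = sin(fδ)/sin δ ≈ 0.772.
p = a·p₁ + b·p₂ ≈ (-0.964, -0.126, -0.236); φ = arcsin(p_z) ≈ -13.62°, λ = atan2(p_y, p_x) ≈ -172.57°.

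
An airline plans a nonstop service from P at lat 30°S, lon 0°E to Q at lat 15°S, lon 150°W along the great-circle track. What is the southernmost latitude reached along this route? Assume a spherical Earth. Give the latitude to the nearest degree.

≈ 59°S

The great circle lies in the plane with unit normal n̂ = (p₁ × p₂)/|p₁ × p₂|.
Here n̂_z ≈ -0.520; the vertex latitude is φ_max = arccos|n̂_z| ≈ 58.6°.
Check via Clairaut: cos φ_max = |cos φ₁| · sin C = cos(30.0°)·sin(143.1°) ≈ 0.520, again giving ≈ 58.6°.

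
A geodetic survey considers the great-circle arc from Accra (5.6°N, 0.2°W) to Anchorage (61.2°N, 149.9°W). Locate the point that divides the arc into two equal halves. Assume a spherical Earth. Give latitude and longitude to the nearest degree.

≈ (57°N, 23°W)

Write both endpoints as unit vectors p₁, p₂ with components (cos φ cos λ, cos φ sin λ, sin φ).
The central angle between the endpoints is δ = arccos(p₁·p₂) ≈ 1.905 rad (109.2°).
Interpolate at f = 1/2 with slerp weights a = sin((1−f)δ)/sin δ ≈ 0.863, b = sin(fδ)/sin δ ≈ 0.863.
p = a·p₁ + b·p₂ ≈ (0.499, -0.211, 0.840); φ = arcsin(p_z) ≈ 57.18°, λ = atan2(p_y, p_x) ≈ -22.96°.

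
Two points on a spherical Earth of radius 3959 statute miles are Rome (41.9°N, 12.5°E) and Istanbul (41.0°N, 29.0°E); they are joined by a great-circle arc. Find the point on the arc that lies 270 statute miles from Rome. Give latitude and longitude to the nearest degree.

≈ 42°N, 18°E

The haversine formula gives a central angle δ ≈ 0.216 rad (12.4°) between the endpoints. The total great-circle distance is δ·R ≈ 0.216 × 3959 ≈ 855 mi, so the target fraction is f = 270/855 ≈ 0.316.
Interpolate at f ≈ 0.316 with slerp weights a = sin((1−f)δ)/sin δ ≈ 0.687, b = sin(fδ)/sin δ ≈ 0.318.
p = a·p₁ + b·p₂ ≈ (0.709, 0.227, 0.667); φ = arcsin(p_z) ≈ 41.87°, λ = atan2(p_y, p_x) ≈ 17.75°.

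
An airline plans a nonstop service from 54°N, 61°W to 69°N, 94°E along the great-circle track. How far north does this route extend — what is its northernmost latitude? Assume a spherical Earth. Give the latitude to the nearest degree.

≈ 84°N

The great circle lies in the plane with unit normal n̂ = (p₁ × p₂)/|p₁ × p₂|.
Here n̂_z ≈ +0.108; the vertex latitude is φ_max = arccos|n̂_z| ≈ 83.8°.
Check via Clairaut: cos φ_max = |cos φ₁| · sin C = cos(54.0°)·sin(10.6°) ≈ 0.108, again giving ≈ 83.8°.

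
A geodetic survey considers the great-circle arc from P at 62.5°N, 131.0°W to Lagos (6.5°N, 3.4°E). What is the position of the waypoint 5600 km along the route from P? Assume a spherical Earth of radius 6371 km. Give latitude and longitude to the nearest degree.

≈ 54°N, 24°W

From cos δ = sin φ₁ sin φ₂ + cos φ₁ cos φ₂ cos Δλ, the central angle is δ ≈ 1.793 rad (102.7°). The total great-circle distance is δ·R ≈ 1.793 × 6371 ≈ 11425 km, so the target fraction is f = 5600/11425 ≈ 0.490.
Interpolate at f ≈ 0.490 with slerp weights a = sin((1−f)δ)/sin δ ≈ 0.812, b = sin(fδ)/sin δ ≈ 0.790.
p = a·p₁ + b·p₂ ≈ (0.537, -0.236, 0.810); φ = arcsin(p_z) ≈ 54.07°, λ = atan2(p_y, p_x) ≈ -23.76°.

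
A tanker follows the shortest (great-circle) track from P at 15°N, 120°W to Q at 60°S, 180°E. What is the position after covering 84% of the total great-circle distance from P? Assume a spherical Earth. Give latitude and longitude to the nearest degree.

≈ 51°S, 161°W

Convert each endpoint to a unit vector on the sphere (x = cos φ cos λ, y = cos φ sin λ, z = sin φ).
The central angle between the endpoints is δ = arccos(p₁·p₂) ≈ 1.553 rad (89.0°).
Interpolate at f = 0.84 with slerp weights a = sin((1−f)δ)/sin δ ≈ 0.246, b = sin(fδ)/sin δ ≈ 0.965.
p = a·p₁ + b·p₂ ≈ (-0.601, -0.206, -0.772); φ = arcsin(p_z) ≈ -50.54°, λ = atan2(p_y, p_x) ≈ -161.11°.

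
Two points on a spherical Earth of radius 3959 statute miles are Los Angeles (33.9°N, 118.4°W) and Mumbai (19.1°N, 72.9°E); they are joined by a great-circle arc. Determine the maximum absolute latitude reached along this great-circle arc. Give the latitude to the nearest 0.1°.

The great circle lies in the plane with unit normal n̂ = (p₁ × p₂)/|p₁ × p₂|.
Here n̂_z ≈ -0.190; the vertex latitude is φ_max = arccos|n̂_z| ≈ 79.1°.

≈ 79.1°N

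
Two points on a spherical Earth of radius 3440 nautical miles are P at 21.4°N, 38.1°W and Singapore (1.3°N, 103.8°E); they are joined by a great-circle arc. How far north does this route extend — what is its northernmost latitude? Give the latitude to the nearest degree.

The great circle lies in the plane with unit normal n̂ = (p₁ × p₂)/|p₁ × p₂|.
Here n̂_z ≈ +0.833; the vertex latitude is φ_max = arccos|n̂_z| ≈ 33.6°.

≈ 34°N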